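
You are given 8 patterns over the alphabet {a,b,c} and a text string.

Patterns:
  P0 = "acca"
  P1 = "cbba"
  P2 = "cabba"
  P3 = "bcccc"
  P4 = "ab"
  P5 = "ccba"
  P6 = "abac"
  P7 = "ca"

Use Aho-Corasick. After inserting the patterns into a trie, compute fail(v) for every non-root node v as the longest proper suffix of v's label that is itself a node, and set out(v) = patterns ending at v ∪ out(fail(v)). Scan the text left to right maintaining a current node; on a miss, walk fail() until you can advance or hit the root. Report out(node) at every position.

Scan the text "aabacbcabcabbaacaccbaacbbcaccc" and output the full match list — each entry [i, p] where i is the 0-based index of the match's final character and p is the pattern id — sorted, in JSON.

Build:
Trie (insert patterns):
  0='ε' goto a→1 b→13 c→5
  1='a' goto b→18 c→2
  2='ac' goto c→3
  3='acc' goto a→4
  4='acca' goto ·  [P0 ends]
  5='c' goto a→9 b→6 c→19
  6='cb' goto b→7
  7='cbb' goto a→8
  8='cbba' goto ·  [P1 ends]
  9='ca' goto b→10  [P7 ends]
  10='cab' goto b→11
  11='cabb' goto a→12
  12='cabba' goto ·  [P2 ends]
  13='b' goto c→14
  14='bc' goto c→15
  15='bcc' goto c→16
  16='bccc' goto c→17
  17='bcccc' goto ·  [P3 ends]
  18='ab' goto a→22  [P4 ends]
  19='cc' goto b→20
  20='ccb' goto a→21
  21='ccba' goto ·  [P5 ends]
  22='aba' goto c→23
  23='abac' goto ·  [P6 ends]

BFS fail/out derivation:
  fail(1) 'a': from fail(0)=0 chase 'a': 0 ⇒ 0;  out=∅∪out(0)=∅
  fail(5) 'c': from fail(0)=0 chase 'c': 0 ⇒ 0;  out=∅∪out(0)=∅
  fail(13) 'b': from fail(0)=0 chase 'b': 0 ⇒ 0;  out=∅∪out(0)=∅
  fail(2) 'ac': from fail(1)=0 chase 'c': 0 ⇒ 5;  out=∅∪out(5)=∅
  fail(6) 'cb': from fail(5)=0 chase 'b': 0 ⇒ 13;  out=∅∪out(13)=∅
  fail(9) 'ca': from fail(5)=0 chase 'a': 0 ⇒ 1;  out={7}∪out(1)={7}
  fail(14) 'bc': from fail(13)=0 chase 'c': 0 ⇒ 5;  out=∅∪out(5)=∅
  fail(18) 'ab': from fail(1)=0 chase 'b': 0 ⇒ 13;  out={4}∪out(13)={4}
  fail(19) 'cc': from fail(5)=0 chase 'c': 0 ⇒ 5;  out=∅∪out(5)=∅
  fail(3) 'acc': from fail(2)=5 chase 'c': 5 ⇒ 19;  out=∅∪out(19)=∅
  fail(7) 'cbb': from fail(6)=13 chase 'b': 13→0 ⇒ 13;  out=∅∪out(13)=∅
  fail(10) 'cab': from fail(9)=1 chase 'b': 1 ⇒ 18;  out=∅∪out(18)={4}
  fail(15) 'bcc': from fail(14)=5 chase 'c': 5 ⇒ 19;  out=∅∪out(19)=∅
  fail(20) 'ccb': from fail(19)=5 chase 'b': 5 ⇒ 6;  out=∅∪out(6)=∅
  fail(22) 'aba': from fail(18)=13 chase 'a': 13→0 ⇒ 1;  out=∅∪out(1)=∅
  fail(4) 'acca': from fail(3)=19 chase 'a': 19→5 ⇒ 9;  out={0}∪out(9)={0,7}
  fail(8) 'cbba': from fail(7)=13 chase 'a': 13→0 ⇒ 1;  out={1}∪out(1)={1}
  fail(11) 'cabb': from fail(10)=18 chase 'b': 18→13→0 ⇒ 13;  out=∅∪out(13)=∅
  fail(16) 'bccc': from fail(15)=19 chase 'c': 19→5 ⇒ 19;  out=∅∪out(19)=∅
  fail(21) 'ccba': from fail(20)=6 chase 'a': 6→13→0 ⇒ 1;  out={5}∪out(1)={5}
  fail(23) 'abac': from fail(22)=1 chase 'c': 1 ⇒ 2;  out={6}∪out(2)={6}
  fail(12) 'cabba': from fail(11)=13 chase 'a': 13→0 ⇒ 1;  out={2}∪out(1)={2}
  fail(17) 'bcccc': from fail(16)=19 chase 'c': 19→5 ⇒ 19;  out={3}∪out(19)={3}

Scan:
i=0 'a': node 0→1
i=1 'a': node 1→1 (via fail)
i=2 'b': node 1→18  ** P4@[1:2]
i=3 'a': node 18→22
i=4 'c': node 22→23  ** P6@[1:4]
i=5 'b': node 23→6 (via fail)
i=6 'c': node 6→14 (via fail)
i=7 'a': node 14→9 (via fail)  ** P7@[6:7]
i=8 'b': node 9→10  ** P4@[7:8]
i=9 'c': node 10→14 (via fail)
i=10 'a': node 14→9 (via fail)  ** P7@[9:10]
i=11 'b': node 9→10  ** P4@[10:11]
i=12 'b': node 10→11
i=13 'a': node 11→12  ** P2@[9:13]
i=14 'a': node 12→1 (via fail)
i=15 'c': node 1→2
i=16 'a': node 2→9 (via fail)  ** P7@[15:16]
i=17 'c': node 9→2 (via fail)
i=18 'c': node 2→3
i=19 'b': node 3→20 (via fail)
i=20 'a': node 20→21  ** P5@[17:20]
i=21 'a': node 21→1 (via fail)
i=22 'c': node 1→2
i=23 'b': node 2→6 (via fail)
i=24 'b': node 6→7
i=25 'c': node 7→14 (via fail)
i=26 'a': node 14→9 (via fail)  ** P7@[25:26]
i=27 'c': node 9→2 (via fail)
i=28 'c': node 2→3
i=29 'c': node 3→19 (via fail)

All matches (sorted): [[2,4],[4,6],[7,7],[8,4],[10,7],[11,4],[13,2],[16,7],[20,5],[26,7]]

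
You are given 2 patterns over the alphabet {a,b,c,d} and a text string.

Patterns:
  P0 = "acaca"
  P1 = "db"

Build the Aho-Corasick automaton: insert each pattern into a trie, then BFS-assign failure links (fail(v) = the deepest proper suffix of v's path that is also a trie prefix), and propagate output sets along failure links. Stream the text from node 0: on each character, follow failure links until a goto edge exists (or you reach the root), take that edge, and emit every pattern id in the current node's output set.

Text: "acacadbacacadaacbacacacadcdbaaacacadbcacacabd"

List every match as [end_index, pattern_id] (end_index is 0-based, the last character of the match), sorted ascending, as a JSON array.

Construct AC machine:
Trie nodes:
  n0 'ε': a→1 d→6
  n1 'a': c→2
  n2 'ac': a→3
  n3 'aca': c→4
  n4 'acac': a→5
  n5 'acaca': ·  [P0 ends]
  n6 'd': b→7
  n7 'db': ·  [P1 ends]

Failure links (BFS by depth):
  n1('a'): parent n0 fail=0; on 'a' 0 → fail=0;  out ∅∪∅=∅
  n6('d'): parent n0 fail=0; on 'd' 0 → fail=0;  out ∅∪∅=∅
  n2('ac'): parent n1 fail=0; on 'c' 0 → fail=0;  out ∅∪∅=∅
  n7('db'): parent n6 fail=0; on 'b' 0 → fail=0;  out {1}∪∅={1}
  n3('aca'): parent n2 fail=0; on 'a' 0 → fail=1;  out ∅∪∅=∅
  n4('acac'): parent n3 fail=1; on 'c' 1 → fail=2;  out ∅∪∅=∅
  n5('acaca'): parent n4 fail=2; on 'a' 2 → fail=3;  out {0}∪∅={0}

Scan:
[0] read 'a'  n0⇒n1
[1] read 'c'  n1⇒n2
[2] read 'a'  n2⇒n3
[3] read 'c'  n3⇒n4
[4] read 'a'  n4⇒n5  ** P0@[0:4]
[5] read 'd'  n5⇒n6 ·f
[6] read 'b'  n6⇒n7  ** P1@[5:6]
[7] read 'a'  n7⇒n1 ·f
[8] read 'c'  n1⇒n2
[9] read 'a'  n2⇒n3
[10] read 'c'  n3⇒n4
[11] read 'a'  n4⇒n5  ** P0@[7:11]
[12] read 'd'  n5⇒n6 ·f
[13] read 'a'  n6⇒n1 ·f
[14] read 'a'  n1⇒n1 ·f
[15] read 'c'  n1⇒n2
[16] read 'b'  n2⇒n0 ·f
[17] read 'a'  n0⇒n1
[18] read 'c'  n1⇒n2
[19] read 'a'  n2⇒n3
[20] read 'c'  n3⇒n4
[21] read 'a'  n4⇒n5  ** P0@[17:21]
[22] read 'c'  n5⇒n4 ·f
[23] read 'a'  n4⇒n5  ** P0@[19:23]
[24] read 'd'  n5⇒n6 ·f
[25] read 'c'  n6⇒n0 ·f
[26] read 'd'  n0⇒n6
[27] read 'b'  n6⇒n7  ** P1@[26:27]
[28] read 'a'  n7⇒n1 ·f
[29] read 'a'  n1⇒n1 ·f
[30] read 'a'  n1⇒n1 ·f
[31] read 'c'  n1⇒n2
[32] read 'a'  n2⇒n3
[33] read 'c'  n3⇒n4
[34] read 'a'  n4⇒n5  ** P0@[30:34]
[35] read 'd'  n5⇒n6 ·f
[36] read 'b'  n6⇒n7  ** P1@[35:36]
[37] read 'c'  n7⇒n0 ·f
[38] read 'a'  n0⇒n1
[39] read 'c'  n1⇒n2
[40] read 'a'  n2⇒n3
[41] read 'c'  n3⇒n4
[42] read 'a'  n4⇒n5  ** P0@[38:42]
[43] read 'b'  n5⇒n0 ·f
[44] read 'd'  n0⇒n6

Matches: [[4,0],[6,1],[11,0],[21,0],[23,0],[27,1],[34,0],[36,1],[42,0]]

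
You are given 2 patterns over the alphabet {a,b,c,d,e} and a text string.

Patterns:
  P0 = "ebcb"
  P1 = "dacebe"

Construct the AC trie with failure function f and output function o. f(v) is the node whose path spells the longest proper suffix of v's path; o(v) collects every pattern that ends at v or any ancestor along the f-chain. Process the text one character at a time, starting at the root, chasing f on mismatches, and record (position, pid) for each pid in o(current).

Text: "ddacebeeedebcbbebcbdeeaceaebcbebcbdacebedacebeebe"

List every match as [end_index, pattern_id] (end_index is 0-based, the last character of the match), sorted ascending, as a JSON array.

Build:
Trie (insert patterns):
  n0 'ε': d→5 e→1
  n1 'e': b→2
  n2 'eb': c→3
  n3 'ebc': b→4
  n4 'ebcb': ·  ←P0
  n5 'd': a→6
  n6 'da': c→7
  n7 'dac': e→8
  n8 'dace': b→9
  n9 'daceb': e→10
  n10 'dacebe': ·  ←P1

Failure links (BFS by depth):
  n1('e'): parent n0 fail=0; on 'e' 0 → fail=0;  out ∅∪∅=∅
  n5('d'): parent n0 fail=0; on 'd' 0 → fail=0;  out ∅∪∅=∅
  n2('eb'): parent n1 fail=0; on 'b' 0 → fail=0;  out ∅∪∅=∅
  n6('da'): parent n5 fail=0; on 'a' 0 → fail=0;  out ∅∪∅=∅
  n3('ebc'): parent n2 fail=0; on 'c' 0 → fail=0;  out ∅∪∅=∅
  n7('dac'): parent n6 fail=0; on 'c' 0 → fail=0;  out ∅∪∅=∅
  n4('ebcb'): parent n3 fail=0; on 'b' 0 → fail=0;  out {0}∪∅={0}
  n8('dace'): parent n7 fail=0; on 'e' 0 → fail=1;  out ∅∪∅=∅
  n9('daceb'): parent n8 fail=1; on 'b' 1 → fail=2;  out ∅∪∅=∅
  n10('dacebe'): parent n9 fail=2; on 'e' 2→0 → fail=1;  out {1}∪∅={1}

Scan:
pos 0 'd': at 5
pos 1 'd': at 5 ·f
pos 2 'a': at 6
pos 3 'c': at 7
pos 4 'e': at 8
pos 5 'b': at 9
pos 6 'e': at 10  emit P1@[1:6]
pos 7 'e': at 1 ·f
pos 8 'e': at 1 ·f
pos 9 'd': at 5 ·f
pos 10 'e': at 1 ·f
pos 11 'b': at 2
pos 12 'c': at 3
pos 13 'b': at 4  emit P0@[10:13]
pos 14 'b': at 0 ·f
pos 15 'e': at 1
pos 16 'b': at 2
pos 17 'c': at 3
pos 18 'b': at 4  emit P0@[15:18]
pos 19 'd': at 5 ·f
pos 20 'e': at 1 ·f
pos 21 'e': at 1 ·f
pos 22 'a': at 0 ·f
pos 23 'c': at 0
pos 24 'e': at 1
pos 25 'a': at 0 ·f
pos 26 'e': at 1
pos 27 'b': at 2
pos 28 'c': at 3
pos 29 'b': at 4  emit P0@[26:29]
pos 30 'e': at 1 ·f
pos 31 'b': at 2
pos 32 'c': at 3
pos 33 'b': at 4  emit P0@[30:33]
pos 34 'd': at 5 ·f
pos 35 'a': at 6
pos 36 'c': at 7
pos 37 'e': at 8
pos 38 'b': at 9
pos 39 'e': at 10  emit P1@[34:39]
pos 40 'd': at 5 ·f
pos 41 'a': at 6
pos 42 'c': at 7
pos 43 'e': at 8
pos 44 'b': at 9
pos 45 'e': at 10  emit P1@[40:45]
pos 46 'e': at 1 ·f
pos 47 'b': at 2
pos 48 'e': at 1 ·f

Matches: [[6,1],[13,0],[18,0],[29,0],[33,0],[39,1],[45,1]]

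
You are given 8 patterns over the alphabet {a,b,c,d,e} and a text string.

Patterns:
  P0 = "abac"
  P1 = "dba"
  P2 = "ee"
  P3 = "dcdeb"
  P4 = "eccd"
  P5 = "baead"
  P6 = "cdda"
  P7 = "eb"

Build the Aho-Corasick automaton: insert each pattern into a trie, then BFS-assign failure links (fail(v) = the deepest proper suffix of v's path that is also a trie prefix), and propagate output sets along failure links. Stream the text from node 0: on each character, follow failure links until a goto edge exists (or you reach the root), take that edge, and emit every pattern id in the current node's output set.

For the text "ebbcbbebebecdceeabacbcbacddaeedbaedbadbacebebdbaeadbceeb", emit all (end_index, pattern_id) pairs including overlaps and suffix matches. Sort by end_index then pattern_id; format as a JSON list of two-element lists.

Construct AC machine:
Trie (insert patterns):
  n0 'ε': a→1 b→17 c→22 d→5 e→8
  n1 'a': b→2
  n2 'ab': a→3
  n3 'aba': c→4
  n4 'abac': ·  [P0 ends]
  n5 'd': b→6 c→10
  n6 'db': a→7
  n7 'dba': ·  [P1 ends]
  n8 'e': b→26 c→14 e→9
  n9 'ee': ·  [P2 ends]
  n10 'dc': d→11
  n11 'dcd': e→12
  n12 'dcde': b→13
  n13 'dcdeb': ·  [P3 ends]
  n14 'ec': c→15
  n15 'ecc': d→16
  n16 'eccd': ·  [P4 ends]
  n17 'b': a→18
  n18 'ba': e→19
  n19 'bae': a→20
  n20 'baea': d→21
  n21 'baead': ·  [P5 ends]
  n22 'c': d→23
  n23 'cd': d→24
  n24 'cdd': a→25
  n25 'cdda': ·  [P6 ends]
  n26 'eb': ·  [P7 ends]

Failure links (BFS by depth):
  n1('a'): parent n0 fail=0; on 'a' 0 → fail=0;  out ∅∪∅=∅
  n5('d'): parent n0 fail=0; on 'd' 0 → fail=0;  out ∅∪∅=∅
  n8('e'): parent n0 fail=0; on 'e' 0 → fail=0;  out ∅∪∅=∅
  n17('b'): parent n0 fail=0; on 'b' 0 → fail=0;  out ∅∪∅=∅
  n22('c'): parent n0 fail=0; on 'c' 0 → fail=0;  out ∅∪∅=∅
  n2('ab'): parent n1 fail=0; on 'b' 0 → fail=17;  out ∅∪∅=∅
  n6('db'): parent n5 fail=0; on 'b' 0 → fail=17;  out ∅∪∅=∅
  n9('ee'): parent n8 fail=0; on 'e' 0 → fail=8;  out {2}∪∅={2}
  n10('dc'): parent n5 fail=0; on 'c' 0 → fail=22;  out ∅∪∅=∅
  n14('ec'): parent n8 fail=0; on 'c' 0 → fail=22;  out ∅∪∅=∅
  n18('ba'): parent n17 fail=0; on 'a' 0 → fail=1;  out ∅∪∅=∅
  n23('cd'): parent n22 fail=0; on 'd' 0 → fail=5;  out ∅∪∅=∅
  n26('eb'): parent n8 fail=0; on 'b' 0 → fail=17;  out {7}∪∅={7}
  n3('aba'): parent n2 fail=17; on 'a' 17 → fail=18;  out ∅∪∅=∅
  n7('dba'): parent n6 fail=17; on 'a' 17 → fail=18;  out {1}∪∅={1}
  n11('dcd'): parent n10 fail=22; on 'd' 22 → fail=23;  out ∅∪∅=∅
  n15('ecc'): parent n14 fail=22; on 'c' 22→0 → fail=22;  out ∅∪∅=∅
  n19('bae'): parent n18 fail=1; on 'e' 1→0 → fail=8;  out ∅∪∅=∅
  n24('cdd'): parent n23 fail=5; on 'd' 5→0 → fail=5;  out ∅∪∅=∅
  n4('abac'): parent n3 fail=18; on 'c' 18→1→0 → fail=22;  out {0}∪∅={0}
  n12('dcde'): parent n11 fail=23; on 'e' 23→5→0 → fail=8;  out ∅∪∅=∅
  n16('eccd'): parent n15 fail=22; on 'd' 22 → fail=23;  out {4}∪∅={4}
  n20('baea'): parent n19 fail=8; on 'a' 8→0 → fail=1;  out ∅∪∅=∅
  n25('cdda'): parent n24 fail=5; on 'a' 5→0 → fail=1;  out {6}∪∅={6}
  n13('dcdeb'): parent n12 fail=8; on 'b' 8 → fail=26;  out {3}∪{7}={3,7}
  n21('baead'): parent n20 fail=1; on 'd' 1→0 → fail=5;  out {5}∪∅={5}

Text stream:
[0] read 'e'  n0⇒n8
[1] read 'b'  n8⇒n26  → match P7@[0:1]
[2] read 'b'  n26⇒n17 (via fail)
[3] read 'c'  n17⇒n22 (via fail)
[4] read 'b'  n22⇒n17 (via fail)
[5] read 'b'  n17⇒n17 (via fail)
[6] read 'e'  n17⇒n8 (via fail)
[7] read 'b'  n8⇒n26  → match P7@[6:7]
[8] read 'e'  n26⇒n8 (via fail)
[9] read 'b'  n8⇒n26  → match P7@[8:9]
[10] read 'e'  n26⇒n8 (via fail)
[11] read 'c'  n8⇒n14
[12] read 'd'  n14⇒n23 (via fail)
[13] read 'c'  n23⇒n10 (via fail)
[14] read 'e'  n10⇒n8 (via fail)
[15] read 'e'  n8⇒n9  → match P2@[14:15]
[16] read 'a'  n9⇒n1 (via fail)
[17] read 'b'  n1⇒n2
[18] read 'a'  n2⇒n3
[19] read 'c'  n3⇒n4  → match P0@[16:19]
[20] read 'b'  n4⇒n17 (via fail)
[21] read 'c'  n17⇒n22 (via fail)
[22] read 'b'  n22⇒n17 (via fail)
[23] read 'a'  n17⇒n18
[24] read 'c'  n18⇒n22 (via fail)
[25] read 'd'  n22⇒n23
[26] read 'd'  n23⇒n24
[27] read 'a'  n24⇒n25  → match P6@[24:27]
[28] read 'e'  n25⇒n8 (via fail)
[29] read 'e'  n8⇒n9  → match P2@[28:29]
[30] read 'd'  n9⇒n5 (via fail)
[31] read 'b'  n5⇒n6
[32] read 'a'  n6⇒n7  → match P1@[30:32]
[33] read 'e'  n7⇒n19 (via fail)
[34] read 'd'  n19⇒n5 (via fail)
[35] read 'b'  n5⇒n6
[36] read 'a'  n6⇒n7  → match P1@[34:36]
[37] read 'd'  n7⇒n5 (via fail)
[38] read 'b'  n5⇒n6
[39] read 'a'  n6⇒n7  → match P1@[37:39]
[40] read 'c'  n7⇒n22 (via fail)
[41] read 'e'  n22⇒n8 (via fail)
[42] read 'b'  n8⇒n26  → match P7@[41:42]
[43] read 'e'  n26⇒n8 (via fail)
[44] read 'b'  n8⇒n26  → match P7@[43:44]
[45] read 'd'  n26⇒n5 (via fail)
[46] read 'b'  n5⇒n6
[47] read 'a'  n6⇒n7  → match P1@[45:47]
[48] read 'e'  n7⇒n19 (via fail)
[49] read 'a'  n19⇒n20
[50] read 'd'  n20⇒n21  → match P5@[46:50]
[51] read 'b'  n21⇒n6 (via fail)
[52] read 'c'  n6⇒n22 (via fail)
[53] read 'e'  n22⇒n8 (via fail)
[54] read 'e'  n8⇒n9  → match P2@[53:54]
[55] read 'b'  n9⇒n26 (via fail)  → match P7@[54:55]

Result: [[1,7],[7,7],[9,7],[15,2],[19,0],[27,6],[29,2],[32,1],[36,1],[39,1],[42,7],[44,7],[47,1],[50,5],[54,2],[55,7]]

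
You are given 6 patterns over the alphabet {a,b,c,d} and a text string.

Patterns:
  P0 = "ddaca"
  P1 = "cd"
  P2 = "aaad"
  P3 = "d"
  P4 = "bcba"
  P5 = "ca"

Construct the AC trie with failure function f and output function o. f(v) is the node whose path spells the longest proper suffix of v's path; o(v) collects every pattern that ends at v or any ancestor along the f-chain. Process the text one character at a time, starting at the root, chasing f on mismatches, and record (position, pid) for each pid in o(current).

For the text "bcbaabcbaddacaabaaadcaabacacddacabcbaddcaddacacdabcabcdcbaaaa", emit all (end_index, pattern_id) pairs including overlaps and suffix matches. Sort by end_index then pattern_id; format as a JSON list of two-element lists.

Build:
Trie (insert patterns):
  n0 'ε': a→8 b→12 c→6 d→1
  n1 'd': d→2  [P3 ends]
  n2 'dd': a→3
  n3 'dda': c→4
  n4 'ddac': a→5
  n5 'ddaca': ·  [P0 ends]
  n6 'c': a→16 d→7
  n7 'cd': ·  [P1 ends]
  n8 'a': a→9
  n9 'aa': a→10
  n10 'aaa': d→11
  n11 'aaad': ·  [P2 ends]
  n12 'b': c→13
  n13 'bc': b→14
  n14 'bcb': a→15
  n15 'bcba': ·  [P4 ends]
  n16 'ca': ·  [P5 ends]

Failure links (BFS by depth):
  fail(1) 'd': from fail(0)=0 chase 'd': 0 ⇒ 0;  out={3}∪out(0)={3}
  fail(6) 'c': from fail(0)=0 chase 'c': 0 ⇒ 0;  out=∅∪out(0)=∅
  fail(8) 'a': from fail(0)=0 chase 'a': 0 ⇒ 0;  out=∅∪out(0)=∅
  fail(12) 'b': from fail(0)=0 chase 'b': 0 ⇒ 0;  out=∅∪out(0)=∅
  fail(2) 'dd': from fail(1)=0 chase 'd': 0 ⇒ 1;  out=∅∪out(1)={3}
  fail(7) 'cd': from fail(6)=0 chase 'd': 0 ⇒ 1;  out={1}∪out(1)={1,3}
  fail(9) 'aa': from fail(8)=0 chase 'a': 0 ⇒ 8;  out=∅∪out(8)=∅
  fail(13) 'bc': from fail(12)=0 chase 'c': 0 ⇒ 6;  out=∅∪out(6)=∅
  fail(16) 'ca': from fail(6)=0 chase 'a': 0 ⇒ 8;  out={5}∪out(8)={5}
  fail(3) 'dda': from fail(2)=1 chase 'a': 1→0 ⇒ 8;  out=∅∪out(8)=∅
  fail(10) 'aaa': from fail(9)=8 chase 'a': 8 ⇒ 9;  out=∅∪out(9)=∅
  fail(14) 'bcb': from fail(13)=6 chase 'b': 6→0 ⇒ 12;  out=∅∪out(12)=∅
  fail(4) 'ddac': from fail(3)=8 chase 'c': 8→0 ⇒ 6;  out=∅∪out(6)=∅
  fail(11) 'aaad': from fail(10)=9 chase 'd': 9→8→0 ⇒ 1;  out={2}∪out(1)={2,3}
  fail(15) 'bcba': from fail(14)=12 chase 'a': 12→0 ⇒ 8;  out={4}∪out(8)={4}
  fail(5) 'ddaca': from fail(4)=6 chase 'a': 6 ⇒ 16;  out={0}∪out(16)={0,5}

Scan:
pos 0 'b': at 12
pos 1 'c': at 13
pos 2 'b': at 14
pos 3 'a': at 15  → match P4@[0:3]
pos 4 'a': at 9 ·f
pos 5 'b': at 12 ·f
pos 6 'c': at 13
pos 7 'b': at 14
pos 8 'a': at 15  → match P4@[5:8]
pos 9 'd': at 1 ·f  → match P3@[9:9]
pos 10 'd': at 2  → match P3@[10:10]
pos 11 'a': at 3
pos 12 'c': at 4
pos 13 'a': at 5  → match P0@[9:13],P5@[12:13]
pos 14 'a': at 9 ·f
pos 15 'b': at 12 ·f
pos 16 'a': at 8 ·f
pos 17 'a': at 9
pos 18 'a': at 10
pos 19 'd': at 11  → match P2@[16:19],P3@[19:19]
pos 20 'c': at 6 ·f
pos 21 'a': at 16  → match P5@[20:21]
pos 22 'a': at 9 ·f
pos 23 'b': at 12 ·f
pos 24 'a': at 8 ·f
pos 25 'c': at 6 ·f
pos 26 'a': at 16  → match P5@[25:26]
pos 27 'c': at 6 ·f
pos 28 'd': at 7  → match P1@[27:28],P3@[28:28]
pos 29 'd': at 2 ·f  → match P3@[29:29]
pos 30 'a': at 3
pos 31 'c': at 4
pos 32 'a': at 5  → match P0@[28:32],P5@[31:32]
pos 33 'b': at 12 ·f
pos 34 'c': at 13
pos 35 'b': at 14
pos 36 'a': at 15  → match P4@[33:36]
pos 37 'd': at 1 ·f  → match P3@[37:37]
pos 38 'd': at 2  → match P3@[38:38]
pos 39 'c': at 6 ·f
pos 40 'a': at 16  → match P5@[39:40]
pos 41 'd': at 1 ·f  → match P3@[41:41]
pos 42 'd': at 2  → match P3@[42:42]
pos 43 'a': at 3
pos 44 'c': at 4
pos 45 'a': at 5  → match P0@[41:45],P5@[44:45]
pos 46 'c': at 6 ·f
pos 47 'd': at 7  → match P1@[46:47],P3@[47:47]
pos 48 'a': at 8 ·f
pos 49 'b': at 12 ·f
pos 50 'c': at 13
pos 51 'a': at 16 ·f  → match P5@[50:51]
pos 52 'b': at 12 ·f
pos 53 'c': at 13
pos 54 'd': at 7 ·f  → match P1@[53:54],P3@[54:54]
pos 55 'c': at 6 ·f
pos 56 'b': at 12 ·f
pos 57 'a': at 8 ·f
pos 58 'a': at 9
pos 59 'a': at 10
pos 60 'a': at 10 ·f

All matches (sorted): [[3,4],[8,4],[9,3],[10,3],[13,0],[13,5],[19,2],[19,3],[21,5],[26,5],[28,1],[28,3],[29,3],[32,0],[32,5],[36,4],[37,3],[38,3],[40,5],[41,3],[42,3],[45,0],[45,5],[47,1],[47,3],[51,5],[54,1],[54,3]]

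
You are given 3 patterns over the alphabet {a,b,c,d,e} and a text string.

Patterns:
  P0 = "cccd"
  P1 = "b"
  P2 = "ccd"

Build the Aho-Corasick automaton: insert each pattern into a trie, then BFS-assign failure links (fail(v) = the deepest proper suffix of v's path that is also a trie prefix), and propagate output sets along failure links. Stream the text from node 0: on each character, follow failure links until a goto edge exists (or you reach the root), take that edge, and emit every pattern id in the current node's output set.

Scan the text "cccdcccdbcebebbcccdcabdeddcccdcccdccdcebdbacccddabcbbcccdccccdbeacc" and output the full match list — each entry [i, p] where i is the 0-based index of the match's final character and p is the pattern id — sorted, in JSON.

Build:
Trie (insert patterns):
  0='ε' goto b→5 c→1
  1='c' goto c→2
  2='cc' goto c→3 d→6
  3='ccc' goto d→4
  4='cccd' goto ·  ←P0
  5='b' goto ·  ←P1
  6='ccd' goto ·  ←P2

BFS fail/out derivation:
  n1('c'): parent n0 fail=0; on 'c' 0 → fail=0;  out ∅∪∅=∅
  n5('b'): parent n0 fail=0; on 'b' 0 → fail=0;  out {1}∪∅={1}
  n2('cc'): parent n1 fail=0; on 'c' 0 → fail=1;  out ∅∪∅=∅
  n3('ccc'): parent n2 fail=1; on 'c' 1 → fail=2;  out ∅∪∅=∅
  n6('ccd'): parent n2 fail=1; on 'd' 1→0 → fail=0;  out {2}∪∅={2}
  n4('cccd'): parent n3 fail=2; on 'd' 2 → fail=6;  out {0}∪{2}={0,2}

Scan:
[0] read 'c'  n0⇒n1
[1] read 'c'  n1⇒n2
[2] read 'c'  n2⇒n3
[3] read 'd'  n3⇒n4  ** P0@[0:3],P2@[1:3]
[4] read 'c'  n4⇒n1 (fail-walked)
[5] read 'c'  n1⇒n2
[6] read 'c'  n2⇒n3
[7] read 'd'  n3⇒n4  ** P0@[4:7],P2@[5:7]
[8] read 'b'  n4⇒n5 (fail-walked)  ** P1@[8:8]
[9] read 'c'  n5⇒n1 (fail-walked)
[10] read 'e'  n1⇒n0 (fail-walked)
[11] read 'b'  n0⇒n5  ** P1@[11:11]
[12] read 'e'  n5⇒n0 (fail-walked)
[13] read 'b'  n0⇒n5  ** P1@[13:13]
[14] read 'b'  n5⇒n5 (fail-walked)  ** P1@[14:14]
[15] read 'c'  n5⇒n1 (fail-walked)
[16] read 'c'  n1⇒n2
[17] read 'c'  n2⇒n3
[18] read 'd'  n3⇒n4  ** P0@[15:18],P2@[16:18]
[19] read 'c'  n4⇒n1 (fail-walked)
[20] read 'a'  n1⇒n0 (fail-walked)
[21] read 'b'  n0⇒n5  ** P1@[21:21]
[22] read 'd'  n5⇒n0 (fail-walked)
[23] read 'e'  n0⇒n0
[24] read 'd'  n0⇒n0
[25] read 'd'  n0⇒n0
[26] read 'c'  n0⇒n1
[27] read 'c'  n1⇒n2
[28] read 'c'  n2⇒n3
[29] read 'd'  n3⇒n4  ** P0@[26:29],P2@[27:29]
[30] read 'c'  n4⇒n1 (fail-walked)
[31] read 'c'  n1⇒n2
[32] read 'c'  n2⇒n3
[33] read 'd'  n3⇒n4  ** P0@[30:33],P2@[31:33]
[34] read 'c'  n4⇒n1 (fail-walked)
[35] read 'c'  n1⇒n2
[36] read 'd'  n2⇒n6  ** P2@[34:36]
[37] read 'c'  n6⇒n1 (fail-walked)
[38] read 'e'  n1⇒n0 (fail-walked)
[39] read 'b'  n0⇒n5  ** P1@[39:39]
[40] read 'd'  n5⇒n0 (fail-walked)
[41] read 'b'  n0⇒n5  ** P1@[41:41]
[42] read 'a'  n5⇒n0 (fail-walked)
[43] read 'c'  n0⇒n1
[44] read 'c'  n1⇒n2
[45] read 'c'  n2⇒n3
[46] read 'd'  n3⇒n4  ** P0@[43:46],P2@[44:46]
[47] read 'd'  n4⇒n0 (fail-walked)
[48] read 'a'  n0⇒n0
[49] read 'b'  n0⇒n5  ** P1@[49:49]
[50] read 'c'  n5⇒n1 (fail-walked)
[51] read 'b'  n1⇒n5 (fail-walked)  ** P1@[51:51]
[52] read 'b'  n5⇒n5 (fail-walked)  ** P1@[52:52]
[53] read 'c'  n5⇒n1 (fail-walked)
[54] read 'c'  n1⇒n2
[55] read 'c'  n2⇒n3
[56] read 'd'  n3⇒n4  ** P0@[53:56],P2@[54:56]
[57] read 'c'  n4⇒n1 (fail-walked)
[58] read 'c'  n1⇒n2
[59] read 'c'  n2⇒n3
[60] read 'c'  n3⇒n3 (fail-walked)
[61] read 'd'  n3⇒n4  ** P0@[58:61],P2@[59:61]
[62] read 'b'  n4⇒n5 (fail-walked)  ** P1@[62:62]
[63] read 'e'  n5⇒n0 (fail-walked)
[64] read 'a'  n0⇒n0
[65] read 'c'  n0⇒n1
[66] read 'c'  n1⇒n2

Result: [[3,0],[3,2],[7,0],[7,2],[8,1],[11,1],[13,1],[14,1],[18,0],[18,2],[21,1],[29,0],[29,2],[33,0],[33,2],[36,2],[39,1],[41,1],[46,0],[46,2],[49,1],[51,1],[52,1],[56,0],[56,2],[61,0],[61,2],[62,1]]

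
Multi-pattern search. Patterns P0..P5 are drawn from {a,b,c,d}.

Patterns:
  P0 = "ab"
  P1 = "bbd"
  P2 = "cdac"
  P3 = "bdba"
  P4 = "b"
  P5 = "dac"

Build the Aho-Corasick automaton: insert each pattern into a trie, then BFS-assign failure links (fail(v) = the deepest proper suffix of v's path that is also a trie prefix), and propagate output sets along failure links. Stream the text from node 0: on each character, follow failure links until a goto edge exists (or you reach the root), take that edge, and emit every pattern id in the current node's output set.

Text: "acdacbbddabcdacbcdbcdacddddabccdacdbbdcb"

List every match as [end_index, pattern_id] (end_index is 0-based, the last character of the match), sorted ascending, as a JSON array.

Build:
Trie (insert patterns):
  n0 'ε': a→1 b→3 c→6 d→13
  n1 'a': b→2
  n2 'ab': ·  ←P0
  n3 'b': b→4 d→10  ←P4
  n4 'bb': d→5
  n5 'bbd': ·  ←P1
  n6 'c': d→7
  n7 'cd': a→8
  n8 'cda': c→9
  n9 'cdac': ·  ←P2
  n10 'bd': b→11
  n11 'bdb': a→12
  n12 'bdba': ·  ←P3
  n13 'd': a→14
  n14 'da': c→15
  n15 'dac': ·  ←P5

BFS fail/out derivation:
  n1('a'): parent n0 fail=0; on 'a' 0 → fail=0;  out ∅∪∅=∅
  n3('b'): parent n0 fail=0; on 'b' 0 → fail=0;  out {4}∪∅={4}
  n6('c'): parent n0 fail=0; on 'c' 0 → fail=0;  out ∅∪∅=∅
  n13('d'): parent n0 fail=0; on 'd' 0 → fail=0;  out ∅∪∅=∅
  n2('ab'): parent n1 fail=0; on 'b' 0 → fail=3;  out {0}∪{4}={0,4}
  n4('bb'): parent n3 fail=0; on 'b' 0 → fail=3;  out ∅∪{4}={4}
  n7('cd'): parent n6 fail=0; on 'd' 0 → fail=13;  out ∅∪∅=∅
  n10('bd'): parent n3 fail=0; on 'd' 0 → fail=13;  out ∅∪∅=∅
  n14('da'): parent n13 fail=0; on 'a' 0 → fail=1;  out ∅∪∅=∅
  n5('bbd'): parent n4 fail=3; on 'd' 3 → fail=10;  out {1}∪∅={1}
  n8('cda'): parent n7 fail=13; on 'a' 13 → fail=14;  out ∅∪∅=∅
  n11('bdb'): parent n10 fail=13; on 'b' 13→0 → fail=3;  out ∅∪{4}={4}
  n15('dac'): parent n14 fail=1; on 'c' 1→0 → fail=6;  out {5}∪∅={5}
  n9('cdac'): parent n8 fail=14; on 'c' 14 → fail=15;  out {2}∪{5}={2,5}
  n12('bdba'): parent n11 fail=3; on 'a' 3→0 → fail=1;  out {3}∪∅={3}

Text stream:
[0] read 'a'  n0⇒n1
[1] read 'c'  n1⇒n6 ·f
[2] read 'd'  n6⇒n7
[3] read 'a'  n7⇒n8
[4] read 'c'  n8⇒n9  → match P2@[1:4],P5@[2:4]
[5] read 'b'  n9⇒n3 ·f  → match P4@[5:5]
[6] read 'b'  n3⇒n4  → match P4@[6:6]
[7] read 'd'  n4⇒n5  → match P1@[5:7]
[8] read 'd'  n5⇒n13 ·f
[9] read 'a'  n13⇒n14
[10] read 'b'  n14⇒n2 ·f  → match P0@[9:10],P4@[10:10]
[11] read 'c'  n2⇒n6 ·f
[12] read 'd'  n6⇒n7
[13] read 'a'  n7⇒n8
[14] read 'c'  n8⇒n9  → match P2@[11:14],P5@[12:14]
[15] read 'b'  n9⇒n3 ·f  → match P4@[15:15]
[16] read 'c'  n3⇒n6 ·f
[17] read 'd'  n6⇒n7
[18] read 'b'  n7⇒n3 ·f  → match P4@[18:18]
[19] read 'c'  n3⇒n6 ·f
[20] read 'd'  n6⇒n7
[21] read 'a'  n7⇒n8
[22] read 'c'  n8⇒n9  → match P2@[19:22],P5@[20:22]
[23] read 'd'  n9⇒n7 ·f
[24] read 'd'  n7⇒n13 ·f
[25] read 'd'  n13⇒n13 ·f
[26] read 'd'  n13⇒n13 ·f
[27] read 'a'  n13⇒n14
[28] read 'b'  n14⇒n2 ·f  → match P0@[27:28],P4@[28:28]
[29] read 'c'  n2⇒n6 ·f
[30] read 'c'  n6⇒n6 ·f
[31] read 'd'  n6⇒n7
[32] read 'a'  n7⇒n8
[33] read 'c'  n8⇒n9  → match P2@[30:33],P5@[31:33]
[34] read 'd'  n9⇒n7 ·f
[35] read 'b'  n7⇒n3 ·f  → match P4@[35:35]
[36] read 'b'  n3⇒n4  → match P4@[36:36]
[37] read 'd'  n4⇒n5  → match P1@[35:37]
[38] read 'c'  n5⇒n6 ·f
[39] read 'b'  n6⇒n3 ·f  → match P4@[39:39]

All matches (sorted): [[4,2],[4,5],[5,4],[6,4],[7,1],[10,0],[10,4],[14,2],[14,5],[15,4],[18,4],[22,2],[22,5],[28,0],[28,4],[33,2],[33,5],[35,4],[36,4],[37,1],[39,4]]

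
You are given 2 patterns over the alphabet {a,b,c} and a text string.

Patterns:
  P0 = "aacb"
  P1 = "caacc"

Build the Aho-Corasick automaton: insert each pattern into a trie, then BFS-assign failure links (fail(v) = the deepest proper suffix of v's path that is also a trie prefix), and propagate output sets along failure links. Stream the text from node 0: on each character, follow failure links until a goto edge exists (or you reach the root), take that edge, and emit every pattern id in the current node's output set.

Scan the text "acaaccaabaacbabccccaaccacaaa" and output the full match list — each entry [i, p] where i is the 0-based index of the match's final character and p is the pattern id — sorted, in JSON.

Construct AC machine:
Trie (insert patterns):
  0='ε' goto a→1 c→5
  1='a' goto a→2
  2='aa' goto c→3
  3='aac' goto b→4
  4='aacb' goto ·  [P0 ends]
  5='c' goto a→6
  6='ca' goto a→7
  7='caa' goto c→8
  8='caac' goto c→9
  9='caacc' goto ·  [P1 ends]

Failure links (BFS by depth):
  fail(1) 'a': from fail(0)=0 chase 'a': 0 ⇒ 0;  out=∅∪out(0)=∅
  fail(5) 'c': from fail(0)=0 chase 'c': 0 ⇒ 0;  out=∅∪out(0)=∅
  fail(2) 'aa': from fail(1)=0 chase 'a': 0 ⇒ 1;  out=∅∪out(1)=∅
  fail(6) 'ca': from fail(5)=0 chase 'a': 0 ⇒ 1;  out=∅∪out(1)=∅
  fail(3) 'aac': from fail(2)=1 chase 'c': 1→0 ⇒ 5;  out=∅∪out(5)=∅
  fail(7) 'caa': from fail(6)=1 chase 'a': 1 ⇒ 2;  out=∅∪out(2)=∅
  fail(4) 'aacb': from fail(3)=5 chase 'b': 5→0 ⇒ 0;  out={0}∪out(0)={0}
  fail(8) 'caac': from fail(7)=2 chase 'c': 2 ⇒ 3;  out=∅∪out(3)=∅
  fail(9) 'caacc': from fail(8)=3 chase 'c': 3→5→0 ⇒ 5;  out={1}∪out(5)={1}

Text stream:
[0] read 'a'  n0⇒n1
[1] read 'c'  n1⇒n5 (fail-walked)
[2] read 'a'  n5⇒n6
[3] read 'a'  n6⇒n7
[4] read 'c'  n7⇒n8
[5] read 'c'  n8⇒n9  emit P1@[1:5]
[6] read 'a'  n9⇒n6 (fail-walked)
[7] read 'a'  n6⇒n7
[8] read 'b'  n7⇒n0 (fail-walked)
[9] read 'a'  n0⇒n1
[10] read 'a'  n1⇒n2
[11] read 'c'  n2⇒n3
[12] read 'b'  n3⇒n4  emit P0@[9:12]
[13] read 'a'  n4⇒n1 (fail-walked)
[14] read 'b'  n1⇒n0 (fail-walked)
[15] read 'c'  n0⇒n5
[16] read 'c'  n5⇒n5 (fail-walked)
[17] read 'c'  n5⇒n5 (fail-walked)
[18] read 'c'  n5⇒n5 (fail-walked)
[19] read 'a'  n5⇒n6
[20] read 'a'  n6⇒n7
[21] read 'c'  n7⇒n8
[22] read 'c'  n8⇒n9  emit P1@[18:22]
[23] read 'a'  n9⇒n6 (fail-walked)
[24] read 'c'  n6⇒n5 (fail-walked)
[25] read 'a'  n5⇒n6
[26] read 'a'  n6⇒n7
[27] read 'a'  n7⇒n2 (fail-walked)

Result: [[5,1],[12,0],[22,1]]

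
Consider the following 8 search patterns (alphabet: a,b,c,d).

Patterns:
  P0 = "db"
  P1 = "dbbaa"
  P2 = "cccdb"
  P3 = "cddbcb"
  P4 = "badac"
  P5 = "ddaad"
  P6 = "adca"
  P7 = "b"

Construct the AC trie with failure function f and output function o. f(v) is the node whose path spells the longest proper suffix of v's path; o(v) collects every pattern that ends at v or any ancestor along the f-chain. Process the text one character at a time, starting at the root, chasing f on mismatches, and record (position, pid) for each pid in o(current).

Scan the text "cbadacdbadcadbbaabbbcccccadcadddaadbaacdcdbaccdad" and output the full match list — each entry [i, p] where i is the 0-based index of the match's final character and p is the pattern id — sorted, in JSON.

Build:
Trie nodes:
  n0 'ε': a→25 b→16 c→6 d→1
  n1 'd': b→2 d→21
  n2 'db': b→3  [P0 ends]
  n3 'dbb': a→4
  n4 'dbba': a→5
  n5 'dbbaa': ·  [P1 ends]
  n6 'c': c→7 d→11
  n7 'cc': c→8
  n8 'ccc': d→9
  n9 'cccd': b→10
  n10 'cccdb': ·  [P2 ends]
  n11 'cd': d→12
  n12 'cdd': b→13
  n13 'cddb': c→14
  n14 'cddbc': b→15
  n15 'cddbcb': ·  [P3 ends]
  n16 'b': a→17  [P7 ends]
  n17 'ba': d→18
  n18 'bad': a→19
  n19 'bada': c→20
  n20 'badac': ·  [P4 ends]
  n21 'dd': a→22
  n22 'dda': a→23
  n23 'ddaa': d→24
  n24 'ddaad': ·  [P5 ends]
  n25 'a': d→26
  n26 'ad': c→27
  n27 'adc': a→28
  n28 'adca': ·  [P6 ends]

Failure links (BFS by depth):
  fail(1) 'd': from fail(0)=0 chase 'd': 0 ⇒ 0;  out=∅∪out(0)=∅
  fail(6) 'c': from fail(0)=0 chase 'c': 0 ⇒ 0;  out=∅∪out(0)=∅
  fail(16) 'b': from fail(0)=0 chase 'b': 0 ⇒ 0;  out={7}∪out(0)={7}
  fail(25) 'a': from fail(0)=0 chase 'a': 0 ⇒ 0;  out=∅∪out(0)=∅
  fail(2) 'db': from fail(1)=0 chase 'b': 0 ⇒ 16;  out={0}∪out(16)={0,7}
  fail(7) 'cc': from fail(6)=0 chase 'c': 0 ⇒ 6;  out=∅∪out(6)=∅
  fail(11) 'cd': from fail(6)=0 chase 'd': 0 ⇒ 1;  out=∅∪out(1)=∅
  fail(17) 'ba': from fail(16)=0 chase 'a': 0 ⇒ 25;  out=∅∪out(25)=∅
  fail(21) 'dd': from fail(1)=0 chase 'd': 0 ⇒ 1;  out=∅∪out(1)=∅
  fail(26) 'ad': from fail(25)=0 chase 'd': 0 ⇒ 1;  out=∅∪out(1)=∅
  fail(3) 'dbb': from fail(2)=16 chase 'b': 16→0 ⇒ 16;  out=∅∪out(16)={7}
  fail(8) 'ccc': from fail(7)=6 chase 'c': 6 ⇒ 7;  out=∅∪out(7)=∅
  fail(12) 'cdd': from fail(11)=1 chase 'd': 1 ⇒ 21;  out=∅∪out(21)=∅
  fail(18) 'bad': from fail(17)=25 chase 'd': 25 ⇒ 26;  out=∅∪out(26)=∅
  fail(22) 'dda': from fail(21)=1 chase 'a': 1→0 ⇒ 25;  out=∅∪out(25)=∅
  fail(27) 'adc': from fail(26)=1 chase 'c': 1→0 ⇒ 6;  out=∅∪out(6)=∅
  fail(4) 'dbba': from fail(3)=16 chase 'a': 16 ⇒ 17;  out=∅∪out(17)=∅
  fail(9) 'cccd': from fail(8)=7 chase 'd': 7→6 ⇒ 11;  out=∅∪out(11)=∅
  fail(13) 'cddb': from fail(12)=21 chase 'b': 21→1 ⇒ 2;  out=∅∪out(2)={0,7}
  fail(19) 'bada': from fail(18)=26 chase 'a': 26→1→0 ⇒ 25;  out=∅∪out(25)=∅
  fail(23) 'ddaa': from fail(22)=25 chase 'a': 25→0 ⇒ 25;  out=∅∪out(25)=∅
  fail(28) 'adca': from fail(27)=6 chase 'a': 6→0 ⇒ 25;  out={6}∪out(25)={6}
  fail(5) 'dbbaa': from fail(4)=17 chase 'a': 17→25→0 ⇒ 25;  out={1}∪out(25)={1}
  fail(10) 'cccdb': from fail(9)=11 chase 'b': 11→1 ⇒ 2;  out={2}∪out(2)={0,2,7}
  fail(14) 'cddbc': from fail(13)=2 chase 'c': 2→16→0 ⇒ 6;  out=∅∪out(6)=∅
  fail(20) 'badac': from fail(19)=25 chase 'c': 25→0 ⇒ 6;  out={4}∪out(6)={4}
  fail(24) 'ddaad': from fail(23)=25 chase 'd': 25 ⇒ 26;  out={5}∪out(26)={5}
  fail(15) 'cddbcb': from fail(14)=6 chase 'b': 6→0 ⇒ 16;  out={3}∪out(16)={3,7}

Text stream:
i=0 'c': node 0→6
i=1 'b': node 6→16 (fail-walked)  ** P7@[1:1]
i=2 'a': node 16→17
i=3 'd': node 17→18
i=4 'a': node 18→19
i=5 'c': node 19→20  ** P4@[1:5]
i=6 'd': node 20→11 (fail-walked)
i=7 'b': node 11→2 (fail-walked)  ** P0@[6:7],P7@[7:7]
i=8 'a': node 2→17 (fail-walked)
i=9 'd': node 17→18
i=10 'c': node 18→27 (fail-walked)
i=11 'a': node 27→28  ** P6@[8:11]
i=12 'd': node 28→26 (fail-walked)
i=13 'b': node 26→2 (fail-walked)  ** P0@[12:13],P7@[13:13]
i=14 'b': node 2→3  ** P7@[14:14]
i=15 'a': node 3→4
i=16 'a': node 4→5  ** P1@[12:16]
i=17 'b': node 5→16 (fail-walked)  ** P7@[17:17]
i=18 'b': node 16→16 (fail-walked)  ** P7@[18:18]
i=19 'b': node 16→16 (fail-walked)  ** P7@[19:19]
i=20 'c': node 16→6 (fail-walked)
i=21 'c': node 6→7
i=22 'c': node 7→8
i=23 'c': node 8→8 (fail-walked)
i=24 'c': node 8→8 (fail-walked)
i=25 'a': node 8→25 (fail-walked)
i=26 'd': node 25→26
i=27 'c': node 26→27
i=28 'a': node 27→28  ** P6@[25:28]
i=29 'd': node 28→26 (fail-walked)
i=30 'd': node 26→21 (fail-walked)
i=31 'd': node 21→21 (fail-walked)
i=32 'a': node 21→22
i=33 'a': node 22→23
i=34 'd': node 23→24  ** P5@[30:34]
i=35 'b': node 24→2 (fail-walked)  ** P0@[34:35],P7@[35:35]
i=36 'a': node 2→17 (fail-walked)
i=37 'a': node 17→25 (fail-walked)
i=38 'c': node 25→6 (fail-walked)
i=39 'd': node 6→11
i=40 'c': node 11→6 (fail-walked)
i=41 'd': node 6→11
i=42 'b': node 11→2 (fail-walked)  ** P0@[41:42],P7@[42:42]
i=43 'a': node 2→17 (fail-walked)
i=44 'c': node 17→6 (fail-walked)
i=45 'c': node 6→7
i=46 'd': node 7→11 (fail-walked)
i=47 'a': node 11→25 (fail-walked)
i=48 'd': node 25→26

Matches: [[1,7],[5,4],[7,0],[7,7],[11,6],[13,0],[13,7],[14,7],[16,1],[17,7],[18,7],[19,7],[28,6],[34,5],[35,0],[35,7],[42,0],[42,7]]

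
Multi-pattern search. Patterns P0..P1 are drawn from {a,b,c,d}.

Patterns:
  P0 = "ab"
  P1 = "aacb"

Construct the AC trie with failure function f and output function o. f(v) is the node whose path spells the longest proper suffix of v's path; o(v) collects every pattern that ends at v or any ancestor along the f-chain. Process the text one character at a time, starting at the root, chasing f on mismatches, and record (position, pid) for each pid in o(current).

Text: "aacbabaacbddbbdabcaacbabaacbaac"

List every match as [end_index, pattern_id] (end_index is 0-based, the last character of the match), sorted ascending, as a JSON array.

Build automaton:
Trie (insert patterns):
  n0 'ε': a→1
  n1 'a': a→3 b→2
  n2 'ab': ·  [P0 ends]
  n3 'aa': c→4
  n4 'aac': b→5
  n5 'aacb': ·  [P1 ends]

Failure links (BFS by depth):
  n1('a'): parent n0 fail=0; on 'a' 0 → fail=0;  out ∅∪∅=∅
  n2('ab'): parent n1 fail=0; on 'b' 0 → fail=0;  out {0}∪∅={0}
  n3('aa'): parent n1 fail=0; on 'a' 0 → fail=1;  out ∅∪∅=∅
  n4('aac'): parent n3 fail=1; on 'c' 1→0 → fail=0;  out ∅∪∅=∅
  n5('aacb'): parent n4 fail=0; on 'b' 0 → fail=0;  out {1}∪∅={1}

Text stream:
pos 0 'a': at 1
pos 1 'a': at 3
pos 2 'c': at 4
pos 3 'b': at 5  ** P1@[0:3]
pos 4 'a': at 1 (via fail)
pos 5 'b': at 2  ** P0@[4:5]
pos 6 'a': at 1 (via fail)
pos 7 'a': at 3
pos 8 'c': at 4
pos 9 'b': at 5  ** P1@[6:9]
pos 10 'd': at 0 (via fail)
pos 11 'd': at 0
pos 12 'b': at 0
pos 13 'b': at 0
pos 14 'd': at 0
pos 15 'a': at 1
pos 16 'b': at 2  ** P0@[15:16]
pos 17 'c': at 0 (via fail)
pos 18 'a': at 1
pos 19 'a': at 3
pos 20 'c': at 4
pos 21 'b': at 5  ** P1@[18:21]
pos 22 'a': at 1 (via fail)
pos 23 'b': at 2  ** P0@[22:23]
pos 24 'a': at 1 (via fail)
pos 25 'a': at 3
pos 26 'c': at 4
pos 27 'b': at 5  ** P1@[24:27]
pos 28 'a': at 1 (via fail)
pos 29 'a': at 3
pos 30 'c': at 4

Result: [[3,1],[5,0],[9,1],[16,0],[21,1],[23,0],[27,1]]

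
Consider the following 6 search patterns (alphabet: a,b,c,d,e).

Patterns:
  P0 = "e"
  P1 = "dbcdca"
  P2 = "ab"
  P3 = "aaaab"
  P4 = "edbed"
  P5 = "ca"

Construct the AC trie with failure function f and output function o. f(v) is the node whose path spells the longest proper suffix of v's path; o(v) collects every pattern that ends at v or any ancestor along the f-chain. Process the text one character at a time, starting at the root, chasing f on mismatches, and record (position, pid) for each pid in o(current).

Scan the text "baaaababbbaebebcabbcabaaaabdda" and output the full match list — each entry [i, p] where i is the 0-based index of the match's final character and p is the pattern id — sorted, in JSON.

Build:
Trie nodes:
  0='ε' goto a→8 c→18 d→2 e→1
  1='e' goto d→14  [P0 ends]
  2='d' goto b→3
  3='db' goto c→4
  4='dbc' goto d→5
  5='dbcd' goto c→6
  6='dbcdc' goto a→7
  7='dbcdca' goto ·  [P1 ends]
  8='a' goto a→10 b→9
  9='ab' goto ·  [P2 ends]
  10='aa' goto a→11
  11='aaa' goto a→12
  12='aaaa' goto b→13
  13='aaaab' goto ·  [P3 ends]
  14='ed' goto b→15
  15='edb' goto e→16
  16='edbe' goto d→17
  17='edbed' goto ·  [P4 ends]
  18='c' goto a→19
  19='ca' goto ·  [P5 ends]

Failure links (BFS by depth):
  fail(1) 'e': from fail(0)=0 chase 'e': 0 ⇒ 0;  out={0}∪out(0)={0}
  fail(2) 'd': from fail(0)=0 chase 'd': 0 ⇒ 0;  out=∅∪out(0)=∅
  fail(8) 'a': from fail(0)=0 chase 'a': 0 ⇒ 0;  out=∅∪out(0)=∅
  fail(18) 'c': from fail(0)=0 chase 'c': 0 ⇒ 0;  out=∅∪out(0)=∅
  fail(3) 'db': from fail(2)=0 chase 'b': 0 ⇒ 0;  out=∅∪out(0)=∅
  fail(9) 'ab': from fail(8)=0 chase 'b': 0 ⇒ 0;  out={2}∪out(0)={2}
  fail(10) 'aa': from fail(8)=0 chase 'a': 0 ⇒ 8;  out=∅∪out(8)=∅
  fail(14) 'ed': from fail(1)=0 chase 'd': 0 ⇒ 2;  out=∅∪out(2)=∅
  fail(19) 'ca': from fail(18)=0 chase 'a': 0 ⇒ 8;  out={5}∪out(8)={5}
  fail(4) 'dbc': from fail(3)=0 chase 'c': 0 ⇒ 18;  out=∅∪out(18)=∅
  fail(11) 'aaa': from fail(10)=8 chase 'a': 8 ⇒ 10;  out=∅∪out(10)=∅
  fail(15) 'edb': from fail(14)=2 chase 'b': 2 ⇒ 3;  out=∅∪out(3)=∅
  fail(5) 'dbcd': from fail(4)=18 chase 'd': 18→0 ⇒ 2;  out=∅∪out(2)=∅
  fail(12) 'aaaa': from fail(11)=10 chase 'a': 10 ⇒ 11;  out=∅∪out(11)=∅
  fail(16) 'edbe': from fail(15)=3 chase 'e': 3→0 ⇒ 1;  out=∅∪out(1)={0}
  fail(6) 'dbcdc': from fail(5)=2 chase 'c': 2→0 ⇒ 18;  out=∅∪out(18)=∅
  fail(13) 'aaaab': from fail(12)=11 chase 'b': 11→10→8 ⇒ 9;  out={3}∪out(9)={2,3}
  fail(17) 'edbed': from fail(16)=1 chase 'd': 1 ⇒ 14;  out={4}∪out(14)={4}
  fail(7) 'dbcdca': from fail(6)=18 chase 'a': 18 ⇒ 19;  out={1}∪out(19)={1,5}

Text stream:
pos 0 'b': at 0
pos 1 'a': at 8
pos 2 'a': at 10
pos 3 'a': at 11
pos 4 'a': at 12
pos 5 'b': at 13  emit P2@[4:5],P3@[1:5]
pos 6 'a': at 8 ·f
pos 7 'b': at 9  emit P2@[6:7]
pos 8 'b': at 0 ·f
pos 9 'b': at 0
pos 10 'a': at 8
pos 11 'e': at 1 ·f  emit P0@[11:11]
pos 12 'b': at 0 ·f
pos 13 'e': at 1  emit P0@[13:13]
pos 14 'b': at 0 ·f
pos 15 'c': at 18
pos 16 'a': at 19  emit P5@[15:16]
pos 17 'b': at 9 ·f  emit P2@[16:17]
pos 18 'b': at 0 ·f
pos 19 'c': at 18
pos 20 'a': at 19  emit P5@[19:20]
pos 21 'b': at 9 ·f  emit P2@[20:21]
pos 22 'a': at 8 ·f
pos 23 'a': at 10
pos 24 'a': at 11
pos 25 'a': at 12
pos 26 'b': at 13  emit P2@[25:26],P3@[22:26]
pos 27 'd': at 2 ·f
pos 28 'd': at 2 ·f
pos 29 'a': at 8 ·f

Matches: [[5,2],[5,3],[7,2],[11,0],[13,0],[16,5],[17,2],[20,5],[21,2],[26,2],[26,3]]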